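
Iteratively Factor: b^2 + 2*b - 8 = (b + 4)*(b - 2)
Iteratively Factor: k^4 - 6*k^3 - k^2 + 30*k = (k - 3)*(k^3 - 3*k^2 - 10*k) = k*(k - 3)*(k^2 - 3*k - 10) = k*(k - 3)*(k + 2)*(k - 5)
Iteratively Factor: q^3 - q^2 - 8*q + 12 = (q - 2)*(q^2 + q - 6) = (q - 2)*(q + 3)*(q - 2)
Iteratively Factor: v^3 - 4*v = (v)*(v^2 - 4) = v*(v + 2)*(v - 2)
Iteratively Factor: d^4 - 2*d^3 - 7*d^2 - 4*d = (d + 1)*(d^3 - 3*d^2 - 4*d) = (d - 4)*(d + 1)*(d^2 + d) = (d - 4)*(d + 1)^2*(d)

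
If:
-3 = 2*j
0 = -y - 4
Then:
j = -3/2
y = -4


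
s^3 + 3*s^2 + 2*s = s*(s + 1)*(s + 2)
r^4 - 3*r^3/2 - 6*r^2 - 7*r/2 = r*(r - 7/2)*(r + 1)^2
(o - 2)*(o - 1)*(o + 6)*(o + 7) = o^4 + 10*o^3 + 5*o^2 - 100*o + 84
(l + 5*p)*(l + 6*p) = l^2 + 11*l*p + 30*p^2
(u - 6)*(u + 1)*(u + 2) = u^3 - 3*u^2 - 16*u - 12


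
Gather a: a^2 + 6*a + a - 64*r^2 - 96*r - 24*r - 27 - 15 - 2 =a^2 + 7*a - 64*r^2 - 120*r - 44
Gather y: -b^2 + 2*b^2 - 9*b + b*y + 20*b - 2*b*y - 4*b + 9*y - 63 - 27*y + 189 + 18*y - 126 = b^2 - b*y + 7*b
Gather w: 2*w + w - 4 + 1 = 3*w - 3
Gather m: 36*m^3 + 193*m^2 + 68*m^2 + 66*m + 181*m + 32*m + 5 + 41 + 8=36*m^3 + 261*m^2 + 279*m + 54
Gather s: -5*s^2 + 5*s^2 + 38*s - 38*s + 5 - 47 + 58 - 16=0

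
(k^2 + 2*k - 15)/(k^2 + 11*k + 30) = (k - 3)/(k + 6)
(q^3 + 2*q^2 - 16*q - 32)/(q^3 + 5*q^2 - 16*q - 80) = (q + 2)/(q + 5)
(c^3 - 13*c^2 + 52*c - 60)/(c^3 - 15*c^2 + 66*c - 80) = (c - 6)/(c - 8)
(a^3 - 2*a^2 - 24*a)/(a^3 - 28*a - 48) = a/(a + 2)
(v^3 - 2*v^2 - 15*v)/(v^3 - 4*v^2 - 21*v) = (v - 5)/(v - 7)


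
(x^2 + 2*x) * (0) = 0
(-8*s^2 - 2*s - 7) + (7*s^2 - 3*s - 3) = -s^2 - 5*s - 10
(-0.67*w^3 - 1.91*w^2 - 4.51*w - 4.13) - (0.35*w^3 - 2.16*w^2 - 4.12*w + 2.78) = -1.02*w^3 + 0.25*w^2 - 0.39*w - 6.91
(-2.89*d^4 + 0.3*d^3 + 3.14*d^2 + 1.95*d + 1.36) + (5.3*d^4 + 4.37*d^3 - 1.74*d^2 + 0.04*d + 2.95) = 2.41*d^4 + 4.67*d^3 + 1.4*d^2 + 1.99*d + 4.31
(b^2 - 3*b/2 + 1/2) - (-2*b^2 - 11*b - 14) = 3*b^2 + 19*b/2 + 29/2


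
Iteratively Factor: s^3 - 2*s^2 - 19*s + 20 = (s - 5)*(s^2 + 3*s - 4) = (s - 5)*(s + 4)*(s - 1)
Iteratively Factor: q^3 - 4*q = (q - 2)*(q^2 + 2*q) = q*(q - 2)*(q + 2)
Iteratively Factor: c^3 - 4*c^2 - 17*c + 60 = (c - 3)*(c^2 - c - 20) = (c - 3)*(c + 4)*(c - 5)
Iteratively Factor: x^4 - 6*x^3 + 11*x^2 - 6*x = (x - 1)*(x^3 - 5*x^2 + 6*x) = (x - 2)*(x - 1)*(x^2 - 3*x) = x*(x - 2)*(x - 1)*(x - 3)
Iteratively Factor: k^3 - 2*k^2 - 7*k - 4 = (k + 1)*(k^2 - 3*k - 4) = (k + 1)^2*(k - 4)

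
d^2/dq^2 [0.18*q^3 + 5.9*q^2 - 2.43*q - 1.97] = 1.08*q + 11.8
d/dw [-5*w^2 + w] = 1 - 10*w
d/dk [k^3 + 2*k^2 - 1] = k*(3*k + 4)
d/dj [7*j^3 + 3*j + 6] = 21*j^2 + 3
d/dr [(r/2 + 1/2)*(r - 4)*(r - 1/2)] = 3*r^2/2 - 7*r/2 - 5/4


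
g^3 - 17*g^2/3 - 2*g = g*(g - 6)*(g + 1/3)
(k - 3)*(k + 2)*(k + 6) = k^3 + 5*k^2 - 12*k - 36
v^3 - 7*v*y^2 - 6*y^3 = (v - 3*y)*(v + y)*(v + 2*y)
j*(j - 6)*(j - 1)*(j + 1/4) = j^4 - 27*j^3/4 + 17*j^2/4 + 3*j/2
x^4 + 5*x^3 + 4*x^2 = x^2*(x + 1)*(x + 4)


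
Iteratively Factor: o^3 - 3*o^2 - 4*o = (o - 4)*(o^2 + o) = (o - 4)*(o + 1)*(o)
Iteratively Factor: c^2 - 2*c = (c)*(c - 2)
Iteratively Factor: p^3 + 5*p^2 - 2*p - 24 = (p - 2)*(p^2 + 7*p + 12) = (p - 2)*(p + 4)*(p + 3)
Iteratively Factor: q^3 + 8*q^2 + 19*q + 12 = (q + 4)*(q^2 + 4*q + 3) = (q + 3)*(q + 4)*(q + 1)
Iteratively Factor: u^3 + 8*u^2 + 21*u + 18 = (u + 2)*(u^2 + 6*u + 9) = (u + 2)*(u + 3)*(u + 3)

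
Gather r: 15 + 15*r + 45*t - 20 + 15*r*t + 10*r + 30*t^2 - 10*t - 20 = r*(15*t + 25) + 30*t^2 + 35*t - 25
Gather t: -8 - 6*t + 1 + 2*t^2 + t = 2*t^2 - 5*t - 7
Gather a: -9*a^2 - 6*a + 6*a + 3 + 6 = 9 - 9*a^2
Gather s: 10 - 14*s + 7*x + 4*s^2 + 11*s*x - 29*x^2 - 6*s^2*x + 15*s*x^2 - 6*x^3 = s^2*(4 - 6*x) + s*(15*x^2 + 11*x - 14) - 6*x^3 - 29*x^2 + 7*x + 10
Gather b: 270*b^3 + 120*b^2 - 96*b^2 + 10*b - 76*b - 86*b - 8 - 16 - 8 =270*b^3 + 24*b^2 - 152*b - 32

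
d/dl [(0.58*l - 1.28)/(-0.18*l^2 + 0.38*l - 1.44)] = (0.1044*l^2 - 0.4608*l - 0.3488)/(0.0324*l^4 - 0.1368*l^3 + 0.6628*l^2 - 1.0944*l + 2.0736)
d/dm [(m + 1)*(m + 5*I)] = 2*m + 1 + 5*I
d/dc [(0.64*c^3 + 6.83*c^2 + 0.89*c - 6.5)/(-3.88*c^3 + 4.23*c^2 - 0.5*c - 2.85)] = (8.88178419700125e-16*c^5 + 29.2076*c^4 + 6.2664*c^3 - 88.3117*c^2 + 16.059*c - 5.7865)/(15.0544*c^6 - 32.8248*c^5 + 21.7729*c^4 + 17.886*c^3 - 23.861*c^2 + 2.85*c + 8.1225)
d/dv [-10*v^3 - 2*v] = -30*v^2 - 2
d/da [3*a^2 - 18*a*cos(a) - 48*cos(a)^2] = 18*a*sin(a) + 6*a + 48*sin(2*a) - 18*cos(a)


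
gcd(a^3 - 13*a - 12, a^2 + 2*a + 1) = a + 1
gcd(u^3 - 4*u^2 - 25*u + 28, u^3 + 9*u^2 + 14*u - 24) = u^2 + 3*u - 4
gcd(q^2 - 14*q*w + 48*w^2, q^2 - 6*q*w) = q - 6*w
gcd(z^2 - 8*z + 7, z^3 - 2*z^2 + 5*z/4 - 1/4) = z - 1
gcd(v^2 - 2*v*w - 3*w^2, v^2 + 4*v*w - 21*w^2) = v - 3*w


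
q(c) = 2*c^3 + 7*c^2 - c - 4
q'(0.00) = -1.00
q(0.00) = -4.00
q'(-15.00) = 1139.00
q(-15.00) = -5164.00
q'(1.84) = 45.07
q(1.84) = 30.32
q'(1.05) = 20.32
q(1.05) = 4.98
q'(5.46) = 254.31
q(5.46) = 524.76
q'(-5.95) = 128.12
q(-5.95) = -171.52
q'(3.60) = 127.16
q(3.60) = 176.43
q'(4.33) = 172.11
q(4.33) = 285.28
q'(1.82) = 44.35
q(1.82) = 29.42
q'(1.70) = 40.14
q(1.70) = 24.36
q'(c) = 6*c^2 + 14*c - 1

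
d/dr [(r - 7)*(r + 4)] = 2*r - 3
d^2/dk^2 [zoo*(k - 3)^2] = zoo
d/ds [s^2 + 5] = 2*s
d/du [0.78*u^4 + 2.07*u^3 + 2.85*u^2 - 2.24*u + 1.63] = 3.12*u^3 + 6.21*u^2 + 5.7*u - 2.24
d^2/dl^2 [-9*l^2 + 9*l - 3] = -18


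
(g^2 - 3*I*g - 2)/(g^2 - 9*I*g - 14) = (g - I)/(g - 7*I)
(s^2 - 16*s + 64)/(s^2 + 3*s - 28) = (s^2 - 16*s + 64)/(s^2 + 3*s - 28)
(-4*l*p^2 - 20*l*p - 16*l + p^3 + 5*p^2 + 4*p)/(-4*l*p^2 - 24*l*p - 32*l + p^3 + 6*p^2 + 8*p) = (p + 1)/(p + 2)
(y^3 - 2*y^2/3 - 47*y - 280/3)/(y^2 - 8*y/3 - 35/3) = (y^2 - 3*y - 40)/(y - 5)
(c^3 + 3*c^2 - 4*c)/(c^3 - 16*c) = (c - 1)/(c - 4)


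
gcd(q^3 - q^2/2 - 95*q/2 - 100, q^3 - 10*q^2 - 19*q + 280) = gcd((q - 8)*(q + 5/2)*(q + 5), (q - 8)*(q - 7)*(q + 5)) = q^2 - 3*q - 40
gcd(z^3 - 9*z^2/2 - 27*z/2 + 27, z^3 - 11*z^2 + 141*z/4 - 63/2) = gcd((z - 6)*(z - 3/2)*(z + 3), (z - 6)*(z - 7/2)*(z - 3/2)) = z^2 - 15*z/2 + 9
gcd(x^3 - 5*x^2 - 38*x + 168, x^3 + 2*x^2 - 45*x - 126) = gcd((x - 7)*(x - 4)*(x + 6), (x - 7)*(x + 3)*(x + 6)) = x^2 - x - 42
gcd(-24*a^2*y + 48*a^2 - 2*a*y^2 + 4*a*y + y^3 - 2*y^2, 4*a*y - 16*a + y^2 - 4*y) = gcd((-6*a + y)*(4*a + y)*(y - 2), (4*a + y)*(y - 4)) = 4*a + y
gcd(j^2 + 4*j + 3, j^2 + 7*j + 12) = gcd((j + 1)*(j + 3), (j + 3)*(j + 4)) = j + 3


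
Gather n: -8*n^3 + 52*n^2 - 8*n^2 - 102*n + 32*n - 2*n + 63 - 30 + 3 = -8*n^3 + 44*n^2 - 72*n + 36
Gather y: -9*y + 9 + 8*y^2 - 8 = 8*y^2 - 9*y + 1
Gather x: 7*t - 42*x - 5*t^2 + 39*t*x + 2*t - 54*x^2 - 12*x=-5*t^2 + 9*t - 54*x^2 + x*(39*t - 54)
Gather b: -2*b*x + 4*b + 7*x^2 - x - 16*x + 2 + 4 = b*(4 - 2*x) + 7*x^2 - 17*x + 6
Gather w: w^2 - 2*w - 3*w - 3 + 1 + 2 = w^2 - 5*w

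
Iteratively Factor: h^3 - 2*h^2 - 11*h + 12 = (h - 4)*(h^2 + 2*h - 3) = (h - 4)*(h - 1)*(h + 3)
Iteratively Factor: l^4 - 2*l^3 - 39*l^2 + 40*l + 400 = (l - 5)*(l^3 + 3*l^2 - 24*l - 80) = (l - 5)*(l + 4)*(l^2 - l - 20) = (l - 5)*(l + 4)^2*(l - 5)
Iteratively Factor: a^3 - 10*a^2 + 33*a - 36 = (a - 3)*(a^2 - 7*a + 12) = (a - 4)*(a - 3)*(a - 3)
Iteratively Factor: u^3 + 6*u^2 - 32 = (u + 4)*(u^2 + 2*u - 8) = (u - 2)*(u + 4)*(u + 4)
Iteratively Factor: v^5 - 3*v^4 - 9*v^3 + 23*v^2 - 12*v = (v + 3)*(v^4 - 6*v^3 + 9*v^2 - 4*v) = v*(v + 3)*(v^3 - 6*v^2 + 9*v - 4) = v*(v - 1)*(v + 3)*(v^2 - 5*v + 4) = v*(v - 1)^2*(v + 3)*(v - 4)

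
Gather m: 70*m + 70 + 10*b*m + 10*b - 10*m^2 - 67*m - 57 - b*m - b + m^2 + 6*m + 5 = 9*b - 9*m^2 + m*(9*b + 9) + 18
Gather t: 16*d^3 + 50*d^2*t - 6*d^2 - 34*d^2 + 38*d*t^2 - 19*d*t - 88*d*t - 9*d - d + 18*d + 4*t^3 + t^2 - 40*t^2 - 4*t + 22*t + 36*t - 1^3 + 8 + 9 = 16*d^3 - 40*d^2 + 8*d + 4*t^3 + t^2*(38*d - 39) + t*(50*d^2 - 107*d + 54) + 16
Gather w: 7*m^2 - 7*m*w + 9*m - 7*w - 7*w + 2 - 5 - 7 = 7*m^2 + 9*m + w*(-7*m - 14) - 10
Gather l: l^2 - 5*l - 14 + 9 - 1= l^2 - 5*l - 6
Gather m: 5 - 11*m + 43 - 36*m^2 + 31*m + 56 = -36*m^2 + 20*m + 104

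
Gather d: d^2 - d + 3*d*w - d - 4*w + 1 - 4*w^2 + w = d^2 + d*(3*w - 2) - 4*w^2 - 3*w + 1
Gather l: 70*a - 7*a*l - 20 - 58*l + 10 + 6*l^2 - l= 70*a + 6*l^2 + l*(-7*a - 59) - 10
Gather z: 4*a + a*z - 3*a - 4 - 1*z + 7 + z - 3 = a*z + a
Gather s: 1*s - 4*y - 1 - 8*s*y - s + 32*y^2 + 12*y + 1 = -8*s*y + 32*y^2 + 8*y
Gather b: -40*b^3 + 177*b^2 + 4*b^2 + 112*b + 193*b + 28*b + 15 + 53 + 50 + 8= -40*b^3 + 181*b^2 + 333*b + 126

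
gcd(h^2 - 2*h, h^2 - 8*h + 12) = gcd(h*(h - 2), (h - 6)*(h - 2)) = h - 2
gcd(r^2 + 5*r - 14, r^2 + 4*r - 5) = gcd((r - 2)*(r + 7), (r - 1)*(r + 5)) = 1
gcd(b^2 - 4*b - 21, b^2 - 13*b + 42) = b - 7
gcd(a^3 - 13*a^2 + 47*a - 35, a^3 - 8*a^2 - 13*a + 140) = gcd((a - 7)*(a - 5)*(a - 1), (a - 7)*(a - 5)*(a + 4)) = a^2 - 12*a + 35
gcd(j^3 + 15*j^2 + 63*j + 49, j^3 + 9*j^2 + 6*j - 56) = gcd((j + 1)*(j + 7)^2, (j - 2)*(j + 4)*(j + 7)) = j + 7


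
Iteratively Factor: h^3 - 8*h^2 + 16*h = (h)*(h^2 - 8*h + 16) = h*(h - 4)*(h - 4)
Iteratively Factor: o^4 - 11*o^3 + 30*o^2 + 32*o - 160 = (o + 2)*(o^3 - 13*o^2 + 56*o - 80) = (o - 4)*(o + 2)*(o^2 - 9*o + 20) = (o - 4)^2*(o + 2)*(o - 5)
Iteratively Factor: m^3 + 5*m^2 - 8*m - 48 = (m - 3)*(m^2 + 8*m + 16) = (m - 3)*(m + 4)*(m + 4)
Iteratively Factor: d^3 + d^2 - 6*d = (d + 3)*(d^2 - 2*d) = d*(d + 3)*(d - 2)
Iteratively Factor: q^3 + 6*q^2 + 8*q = (q + 2)*(q^2 + 4*q) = (q + 2)*(q + 4)*(q)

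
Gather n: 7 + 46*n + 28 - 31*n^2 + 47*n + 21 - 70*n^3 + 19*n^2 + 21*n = -70*n^3 - 12*n^2 + 114*n + 56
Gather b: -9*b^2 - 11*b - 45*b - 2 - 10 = -9*b^2 - 56*b - 12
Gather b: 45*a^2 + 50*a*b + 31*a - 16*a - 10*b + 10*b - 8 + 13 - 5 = 45*a^2 + 50*a*b + 15*a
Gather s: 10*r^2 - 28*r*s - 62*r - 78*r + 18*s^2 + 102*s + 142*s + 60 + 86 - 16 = 10*r^2 - 140*r + 18*s^2 + s*(244 - 28*r) + 130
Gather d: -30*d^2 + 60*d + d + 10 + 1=-30*d^2 + 61*d + 11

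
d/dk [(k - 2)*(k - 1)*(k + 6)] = 3*k^2 + 6*k - 16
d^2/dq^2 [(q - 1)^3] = 6*q - 6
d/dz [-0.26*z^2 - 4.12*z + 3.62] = -0.52*z - 4.12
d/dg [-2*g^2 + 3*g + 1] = 3 - 4*g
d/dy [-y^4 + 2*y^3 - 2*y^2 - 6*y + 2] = -4*y^3 + 6*y^2 - 4*y - 6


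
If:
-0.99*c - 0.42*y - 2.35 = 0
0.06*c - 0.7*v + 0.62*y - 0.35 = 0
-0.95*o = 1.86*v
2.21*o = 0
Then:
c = -2.73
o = 0.00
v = 0.00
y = 0.83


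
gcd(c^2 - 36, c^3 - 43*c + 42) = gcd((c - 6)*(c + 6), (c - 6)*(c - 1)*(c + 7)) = c - 6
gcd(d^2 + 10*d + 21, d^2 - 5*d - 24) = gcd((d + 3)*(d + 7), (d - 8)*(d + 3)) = d + 3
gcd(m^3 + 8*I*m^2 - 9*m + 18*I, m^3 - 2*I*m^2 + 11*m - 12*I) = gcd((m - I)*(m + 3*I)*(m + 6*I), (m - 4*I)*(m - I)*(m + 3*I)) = m^2 + 2*I*m + 3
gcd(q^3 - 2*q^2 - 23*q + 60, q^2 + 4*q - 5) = q + 5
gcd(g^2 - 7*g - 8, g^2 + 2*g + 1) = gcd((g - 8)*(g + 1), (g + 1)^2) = g + 1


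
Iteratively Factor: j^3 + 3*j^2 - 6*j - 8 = (j + 1)*(j^2 + 2*j - 8) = (j + 1)*(j + 4)*(j - 2)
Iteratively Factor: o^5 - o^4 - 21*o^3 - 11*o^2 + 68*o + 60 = (o + 2)*(o^4 - 3*o^3 - 15*o^2 + 19*o + 30) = (o - 5)*(o + 2)*(o^3 + 2*o^2 - 5*o - 6) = (o - 5)*(o - 2)*(o + 2)*(o^2 + 4*o + 3) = (o - 5)*(o - 2)*(o + 1)*(o + 2)*(o + 3)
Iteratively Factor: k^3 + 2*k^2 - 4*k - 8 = (k + 2)*(k^2 - 4) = (k - 2)*(k + 2)*(k + 2)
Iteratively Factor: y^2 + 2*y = (y)*(y + 2)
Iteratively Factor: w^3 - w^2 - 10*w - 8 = (w + 2)*(w^2 - 3*w - 4) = (w + 1)*(w + 2)*(w - 4)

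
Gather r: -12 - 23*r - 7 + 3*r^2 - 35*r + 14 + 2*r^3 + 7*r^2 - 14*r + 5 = 2*r^3 + 10*r^2 - 72*r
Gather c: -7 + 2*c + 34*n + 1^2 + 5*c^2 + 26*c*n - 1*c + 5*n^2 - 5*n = 5*c^2 + c*(26*n + 1) + 5*n^2 + 29*n - 6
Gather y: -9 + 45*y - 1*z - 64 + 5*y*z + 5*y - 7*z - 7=y*(5*z + 50) - 8*z - 80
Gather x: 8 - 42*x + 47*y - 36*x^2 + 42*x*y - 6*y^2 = -36*x^2 + x*(42*y - 42) - 6*y^2 + 47*y + 8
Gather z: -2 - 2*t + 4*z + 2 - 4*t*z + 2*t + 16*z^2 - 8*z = 16*z^2 + z*(-4*t - 4)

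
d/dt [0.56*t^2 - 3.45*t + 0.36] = 1.12*t - 3.45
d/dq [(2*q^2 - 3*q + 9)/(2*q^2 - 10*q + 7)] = (-14*q^2 - 8*q + 69)/(4*q^4 - 40*q^3 + 128*q^2 - 140*q + 49)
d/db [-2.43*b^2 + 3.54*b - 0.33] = 3.54 - 4.86*b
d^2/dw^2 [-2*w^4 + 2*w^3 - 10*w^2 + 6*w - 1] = -24*w^2 + 12*w - 20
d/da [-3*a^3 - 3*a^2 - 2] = 3*a*(-3*a - 2)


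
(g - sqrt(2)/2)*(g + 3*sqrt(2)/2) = g^2 + sqrt(2)*g - 3/2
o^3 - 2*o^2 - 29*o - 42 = (o - 7)*(o + 2)*(o + 3)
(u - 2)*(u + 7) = u^2 + 5*u - 14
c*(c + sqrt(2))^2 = c^3 + 2*sqrt(2)*c^2 + 2*c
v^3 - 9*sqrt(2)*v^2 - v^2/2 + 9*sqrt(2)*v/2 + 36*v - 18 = (v - 1/2)*(v - 6*sqrt(2))*(v - 3*sqrt(2))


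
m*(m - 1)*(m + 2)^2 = m^4 + 3*m^3 - 4*m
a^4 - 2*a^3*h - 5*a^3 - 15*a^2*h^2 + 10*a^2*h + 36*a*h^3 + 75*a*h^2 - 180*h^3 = (a - 5)*(a - 3*h)^2*(a + 4*h)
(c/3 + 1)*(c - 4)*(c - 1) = c^3/3 - 2*c^2/3 - 11*c/3 + 4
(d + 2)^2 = d^2 + 4*d + 4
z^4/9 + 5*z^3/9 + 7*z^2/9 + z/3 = z*(z/3 + 1/3)*(z/3 + 1)*(z + 1)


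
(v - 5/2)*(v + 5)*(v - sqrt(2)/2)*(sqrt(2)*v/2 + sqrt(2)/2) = sqrt(2)*v^4/2 - v^3/2 + 7*sqrt(2)*v^3/4 - 5*sqrt(2)*v^2 - 7*v^2/4 - 25*sqrt(2)*v/4 + 5*v + 25/4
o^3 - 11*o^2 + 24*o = o*(o - 8)*(o - 3)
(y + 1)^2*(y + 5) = y^3 + 7*y^2 + 11*y + 5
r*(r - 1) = r^2 - r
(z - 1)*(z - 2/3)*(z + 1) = z^3 - 2*z^2/3 - z + 2/3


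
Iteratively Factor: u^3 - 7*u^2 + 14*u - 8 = (u - 4)*(u^2 - 3*u + 2) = (u - 4)*(u - 2)*(u - 1)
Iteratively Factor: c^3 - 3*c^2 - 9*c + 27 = (c + 3)*(c^2 - 6*c + 9) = (c - 3)*(c + 3)*(c - 3)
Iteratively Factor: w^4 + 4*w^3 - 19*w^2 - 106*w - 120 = (w + 4)*(w^3 - 19*w - 30) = (w + 3)*(w + 4)*(w^2 - 3*w - 10) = (w + 2)*(w + 3)*(w + 4)*(w - 5)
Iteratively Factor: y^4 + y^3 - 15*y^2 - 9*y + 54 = (y + 3)*(y^3 - 2*y^2 - 9*y + 18) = (y - 2)*(y + 3)*(y^2 - 9) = (y - 2)*(y + 3)^2*(y - 3)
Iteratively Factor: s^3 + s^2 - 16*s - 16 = (s + 4)*(s^2 - 3*s - 4) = (s + 1)*(s + 4)*(s - 4)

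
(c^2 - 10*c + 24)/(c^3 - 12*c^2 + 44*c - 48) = 1/(c - 2)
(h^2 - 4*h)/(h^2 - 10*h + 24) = h/(h - 6)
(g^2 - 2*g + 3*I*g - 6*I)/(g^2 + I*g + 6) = (g - 2)/(g - 2*I)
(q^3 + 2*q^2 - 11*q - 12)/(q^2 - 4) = (q^3 + 2*q^2 - 11*q - 12)/(q^2 - 4)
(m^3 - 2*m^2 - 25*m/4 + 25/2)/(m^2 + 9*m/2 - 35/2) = (m^2 + m/2 - 5)/(m + 7)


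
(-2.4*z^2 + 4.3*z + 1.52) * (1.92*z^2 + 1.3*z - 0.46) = -4.608*z^4 + 5.136*z^3 + 9.6124*z^2 - 0.00199999999999978*z - 0.6992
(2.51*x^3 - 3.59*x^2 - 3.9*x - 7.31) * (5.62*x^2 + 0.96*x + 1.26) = 14.1062*x^5 - 17.7662*x^4 - 22.2018*x^3 - 49.3496*x^2 - 11.9316*x - 9.2106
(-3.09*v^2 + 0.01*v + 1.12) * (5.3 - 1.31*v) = 4.0479*v^3 - 16.3901*v^2 - 1.4142*v + 5.936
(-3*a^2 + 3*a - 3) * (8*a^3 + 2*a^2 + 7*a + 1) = -24*a^5 + 18*a^4 - 39*a^3 + 12*a^2 - 18*a - 3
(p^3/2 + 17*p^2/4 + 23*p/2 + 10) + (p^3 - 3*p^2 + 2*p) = 3*p^3/2 + 5*p^2/4 + 27*p/2 + 10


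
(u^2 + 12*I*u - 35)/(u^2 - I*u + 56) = (u + 5*I)/(u - 8*I)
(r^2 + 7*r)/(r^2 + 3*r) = (r + 7)/(r + 3)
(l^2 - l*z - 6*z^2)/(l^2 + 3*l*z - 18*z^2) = (l + 2*z)/(l + 6*z)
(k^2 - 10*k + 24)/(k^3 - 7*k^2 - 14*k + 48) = (k^2 - 10*k + 24)/(k^3 - 7*k^2 - 14*k + 48)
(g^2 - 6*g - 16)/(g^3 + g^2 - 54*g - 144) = (g + 2)/(g^2 + 9*g + 18)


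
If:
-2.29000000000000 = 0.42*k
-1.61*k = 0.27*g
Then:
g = 32.51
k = -5.45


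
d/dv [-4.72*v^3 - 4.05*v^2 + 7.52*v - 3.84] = -14.16*v^2 - 8.1*v + 7.52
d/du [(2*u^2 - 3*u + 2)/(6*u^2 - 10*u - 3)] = (-2*u^2 - 36*u + 29)/(36*u^4 - 120*u^3 + 64*u^2 + 60*u + 9)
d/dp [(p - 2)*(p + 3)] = 2*p + 1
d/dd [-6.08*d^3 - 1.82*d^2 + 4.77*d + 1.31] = -18.24*d^2 - 3.64*d + 4.77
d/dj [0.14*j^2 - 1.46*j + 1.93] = 0.28*j - 1.46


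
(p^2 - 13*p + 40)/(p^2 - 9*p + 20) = (p - 8)/(p - 4)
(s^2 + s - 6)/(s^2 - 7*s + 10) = (s + 3)/(s - 5)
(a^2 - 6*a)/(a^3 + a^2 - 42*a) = 1/(a + 7)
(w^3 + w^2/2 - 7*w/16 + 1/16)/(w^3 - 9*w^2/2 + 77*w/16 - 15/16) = (4*w^2 + 3*w - 1)/(4*w^2 - 17*w + 15)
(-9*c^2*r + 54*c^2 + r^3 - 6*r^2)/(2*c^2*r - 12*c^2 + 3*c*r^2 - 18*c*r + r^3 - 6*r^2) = (-9*c^2 + r^2)/(2*c^2 + 3*c*r + r^2)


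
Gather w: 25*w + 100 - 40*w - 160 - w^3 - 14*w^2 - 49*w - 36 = -w^3 - 14*w^2 - 64*w - 96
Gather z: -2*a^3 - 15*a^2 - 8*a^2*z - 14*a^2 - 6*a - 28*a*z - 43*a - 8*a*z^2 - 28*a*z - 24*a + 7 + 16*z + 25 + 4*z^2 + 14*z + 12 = -2*a^3 - 29*a^2 - 73*a + z^2*(4 - 8*a) + z*(-8*a^2 - 56*a + 30) + 44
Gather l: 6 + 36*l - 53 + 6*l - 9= 42*l - 56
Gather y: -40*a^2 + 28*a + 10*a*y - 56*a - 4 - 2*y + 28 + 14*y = -40*a^2 - 28*a + y*(10*a + 12) + 24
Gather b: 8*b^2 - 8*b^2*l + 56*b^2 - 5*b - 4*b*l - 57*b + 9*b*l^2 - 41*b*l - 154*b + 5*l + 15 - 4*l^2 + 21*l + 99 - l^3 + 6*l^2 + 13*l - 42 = b^2*(64 - 8*l) + b*(9*l^2 - 45*l - 216) - l^3 + 2*l^2 + 39*l + 72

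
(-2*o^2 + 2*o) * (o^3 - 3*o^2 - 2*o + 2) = -2*o^5 + 8*o^4 - 2*o^3 - 8*o^2 + 4*o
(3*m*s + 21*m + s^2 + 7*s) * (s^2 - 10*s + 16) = 3*m*s^3 - 9*m*s^2 - 162*m*s + 336*m + s^4 - 3*s^3 - 54*s^2 + 112*s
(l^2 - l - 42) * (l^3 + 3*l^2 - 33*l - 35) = l^5 + 2*l^4 - 78*l^3 - 128*l^2 + 1421*l + 1470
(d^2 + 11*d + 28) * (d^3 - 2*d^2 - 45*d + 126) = d^5 + 9*d^4 - 39*d^3 - 425*d^2 + 126*d + 3528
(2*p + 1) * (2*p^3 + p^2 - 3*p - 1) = 4*p^4 + 4*p^3 - 5*p^2 - 5*p - 1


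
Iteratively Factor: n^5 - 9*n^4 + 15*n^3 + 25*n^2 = (n)*(n^4 - 9*n^3 + 15*n^2 + 25*n) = n*(n + 1)*(n^3 - 10*n^2 + 25*n) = n*(n - 5)*(n + 1)*(n^2 - 5*n) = n^2*(n - 5)*(n + 1)*(n - 5)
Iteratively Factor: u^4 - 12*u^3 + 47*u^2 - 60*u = (u)*(u^3 - 12*u^2 + 47*u - 60) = u*(u - 4)*(u^2 - 8*u + 15) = u*(u - 4)*(u - 3)*(u - 5)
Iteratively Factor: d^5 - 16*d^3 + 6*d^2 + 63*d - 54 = (d - 3)*(d^4 + 3*d^3 - 7*d^2 - 15*d + 18) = (d - 3)*(d - 2)*(d^3 + 5*d^2 + 3*d - 9) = (d - 3)*(d - 2)*(d + 3)*(d^2 + 2*d - 3) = (d - 3)*(d - 2)*(d + 3)^2*(d - 1)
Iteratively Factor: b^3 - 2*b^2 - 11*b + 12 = (b - 1)*(b^2 - b - 12) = (b - 1)*(b + 3)*(b - 4)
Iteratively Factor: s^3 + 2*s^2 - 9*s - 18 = (s + 3)*(s^2 - s - 6) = (s - 3)*(s + 3)*(s + 2)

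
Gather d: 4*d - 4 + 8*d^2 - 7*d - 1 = 8*d^2 - 3*d - 5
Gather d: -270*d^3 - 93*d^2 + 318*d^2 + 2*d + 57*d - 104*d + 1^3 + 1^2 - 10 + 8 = -270*d^3 + 225*d^2 - 45*d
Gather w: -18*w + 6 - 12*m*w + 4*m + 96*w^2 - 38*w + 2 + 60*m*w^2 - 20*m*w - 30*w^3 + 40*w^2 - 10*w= 4*m - 30*w^3 + w^2*(60*m + 136) + w*(-32*m - 66) + 8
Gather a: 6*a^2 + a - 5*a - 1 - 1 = 6*a^2 - 4*a - 2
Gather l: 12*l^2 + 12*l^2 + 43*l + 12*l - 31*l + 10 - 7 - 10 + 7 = 24*l^2 + 24*l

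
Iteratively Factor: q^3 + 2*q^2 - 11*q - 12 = (q - 3)*(q^2 + 5*q + 4) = (q - 3)*(q + 1)*(q + 4)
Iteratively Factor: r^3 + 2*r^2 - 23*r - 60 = (r - 5)*(r^2 + 7*r + 12) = (r - 5)*(r + 4)*(r + 3)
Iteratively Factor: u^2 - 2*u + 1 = (u - 1)*(u - 1)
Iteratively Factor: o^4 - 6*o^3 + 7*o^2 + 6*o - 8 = (o - 1)*(o^3 - 5*o^2 + 2*o + 8) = (o - 4)*(o - 1)*(o^2 - o - 2) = (o - 4)*(o - 1)*(o + 1)*(o - 2)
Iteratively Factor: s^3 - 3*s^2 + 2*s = (s)*(s^2 - 3*s + 2) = s*(s - 1)*(s - 2)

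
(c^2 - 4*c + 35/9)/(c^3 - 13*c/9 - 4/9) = (-9*c^2 + 36*c - 35)/(-9*c^3 + 13*c + 4)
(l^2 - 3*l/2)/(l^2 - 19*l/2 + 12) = l/(l - 8)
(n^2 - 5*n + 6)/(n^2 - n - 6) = (n - 2)/(n + 2)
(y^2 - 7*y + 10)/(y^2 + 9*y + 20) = (y^2 - 7*y + 10)/(y^2 + 9*y + 20)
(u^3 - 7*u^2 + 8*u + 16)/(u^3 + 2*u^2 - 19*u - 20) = (u - 4)/(u + 5)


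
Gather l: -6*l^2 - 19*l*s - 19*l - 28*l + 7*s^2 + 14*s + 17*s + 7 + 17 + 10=-6*l^2 + l*(-19*s - 47) + 7*s^2 + 31*s + 34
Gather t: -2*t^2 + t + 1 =-2*t^2 + t + 1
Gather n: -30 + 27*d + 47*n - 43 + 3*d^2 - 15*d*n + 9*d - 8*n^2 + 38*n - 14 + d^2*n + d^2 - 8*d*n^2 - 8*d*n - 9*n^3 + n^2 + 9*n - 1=4*d^2 + 36*d - 9*n^3 + n^2*(-8*d - 7) + n*(d^2 - 23*d + 94) - 88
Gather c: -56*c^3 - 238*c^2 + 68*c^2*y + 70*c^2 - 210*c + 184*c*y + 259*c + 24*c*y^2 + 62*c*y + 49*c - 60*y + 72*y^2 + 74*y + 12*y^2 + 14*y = -56*c^3 + c^2*(68*y - 168) + c*(24*y^2 + 246*y + 98) + 84*y^2 + 28*y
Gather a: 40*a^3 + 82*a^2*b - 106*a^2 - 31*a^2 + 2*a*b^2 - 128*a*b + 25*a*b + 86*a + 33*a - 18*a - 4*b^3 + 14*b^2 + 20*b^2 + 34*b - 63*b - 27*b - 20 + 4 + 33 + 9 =40*a^3 + a^2*(82*b - 137) + a*(2*b^2 - 103*b + 101) - 4*b^3 + 34*b^2 - 56*b + 26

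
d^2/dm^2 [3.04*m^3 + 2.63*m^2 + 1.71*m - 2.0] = 18.24*m + 5.26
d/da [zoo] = 0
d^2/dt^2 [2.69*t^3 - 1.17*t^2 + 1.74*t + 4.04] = 16.14*t - 2.34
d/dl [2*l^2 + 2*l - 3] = 4*l + 2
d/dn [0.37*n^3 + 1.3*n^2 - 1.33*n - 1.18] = 1.11*n^2 + 2.6*n - 1.33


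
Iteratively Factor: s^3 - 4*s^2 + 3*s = (s - 1)*(s^2 - 3*s) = s*(s - 1)*(s - 3)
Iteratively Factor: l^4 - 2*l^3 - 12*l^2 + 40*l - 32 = (l + 4)*(l^3 - 6*l^2 + 12*l - 8) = (l - 2)*(l + 4)*(l^2 - 4*l + 4) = (l - 2)^2*(l + 4)*(l - 2)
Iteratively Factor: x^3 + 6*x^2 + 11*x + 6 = (x + 1)*(x^2 + 5*x + 6) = (x + 1)*(x + 3)*(x + 2)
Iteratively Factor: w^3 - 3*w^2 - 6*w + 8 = (w + 2)*(w^2 - 5*w + 4) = (w - 1)*(w + 2)*(w - 4)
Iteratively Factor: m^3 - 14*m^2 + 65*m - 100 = (m - 4)*(m^2 - 10*m + 25) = (m - 5)*(m - 4)*(m - 5)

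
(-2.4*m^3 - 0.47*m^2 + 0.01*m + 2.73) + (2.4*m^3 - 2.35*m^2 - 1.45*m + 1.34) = -2.82*m^2 - 1.44*m + 4.07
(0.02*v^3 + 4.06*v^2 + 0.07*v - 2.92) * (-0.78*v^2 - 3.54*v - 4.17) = -0.0156*v^5 - 3.2376*v^4 - 14.5104*v^3 - 14.9004*v^2 + 10.0449*v + 12.1764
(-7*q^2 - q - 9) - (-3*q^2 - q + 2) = -4*q^2 - 11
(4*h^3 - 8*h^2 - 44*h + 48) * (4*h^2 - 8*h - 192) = 16*h^5 - 64*h^4 - 880*h^3 + 2080*h^2 + 8064*h - 9216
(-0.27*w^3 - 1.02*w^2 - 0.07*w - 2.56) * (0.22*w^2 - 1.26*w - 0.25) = -0.0594*w^5 + 0.1158*w^4 + 1.3373*w^3 - 0.22*w^2 + 3.2431*w + 0.64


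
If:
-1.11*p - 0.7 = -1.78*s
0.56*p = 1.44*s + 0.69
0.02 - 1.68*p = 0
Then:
No Solution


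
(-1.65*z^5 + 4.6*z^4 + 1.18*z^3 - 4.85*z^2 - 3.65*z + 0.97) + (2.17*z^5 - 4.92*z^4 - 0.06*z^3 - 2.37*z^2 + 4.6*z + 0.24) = 0.52*z^5 - 0.32*z^4 + 1.12*z^3 - 7.22*z^2 + 0.95*z + 1.21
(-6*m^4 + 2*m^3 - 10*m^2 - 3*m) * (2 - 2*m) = 12*m^5 - 16*m^4 + 24*m^3 - 14*m^2 - 6*m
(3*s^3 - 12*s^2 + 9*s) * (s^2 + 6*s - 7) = 3*s^5 + 6*s^4 - 84*s^3 + 138*s^2 - 63*s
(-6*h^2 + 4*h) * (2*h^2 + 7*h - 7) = -12*h^4 - 34*h^3 + 70*h^2 - 28*h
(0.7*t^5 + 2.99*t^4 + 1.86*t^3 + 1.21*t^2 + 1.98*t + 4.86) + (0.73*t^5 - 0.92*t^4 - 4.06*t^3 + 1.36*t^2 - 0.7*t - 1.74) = 1.43*t^5 + 2.07*t^4 - 2.2*t^3 + 2.57*t^2 + 1.28*t + 3.12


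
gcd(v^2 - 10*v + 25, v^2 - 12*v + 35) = v - 5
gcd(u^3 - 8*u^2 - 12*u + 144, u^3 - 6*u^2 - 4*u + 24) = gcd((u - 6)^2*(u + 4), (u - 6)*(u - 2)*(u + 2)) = u - 6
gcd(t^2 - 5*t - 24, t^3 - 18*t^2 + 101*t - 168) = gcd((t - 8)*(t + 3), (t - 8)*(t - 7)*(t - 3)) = t - 8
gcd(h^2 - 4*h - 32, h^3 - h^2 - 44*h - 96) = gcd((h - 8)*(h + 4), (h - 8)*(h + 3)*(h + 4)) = h^2 - 4*h - 32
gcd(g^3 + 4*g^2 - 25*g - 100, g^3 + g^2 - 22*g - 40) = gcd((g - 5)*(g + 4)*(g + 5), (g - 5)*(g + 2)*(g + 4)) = g^2 - g - 20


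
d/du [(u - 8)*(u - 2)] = 2*u - 10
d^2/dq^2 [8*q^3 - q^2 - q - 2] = 48*q - 2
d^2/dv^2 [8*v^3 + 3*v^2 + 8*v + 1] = 48*v + 6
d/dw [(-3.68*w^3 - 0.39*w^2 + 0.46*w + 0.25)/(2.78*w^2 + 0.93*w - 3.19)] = (-10.2304*w^4 - 6.8448*w^3 + 33.5761*w^2 + 1.0982*w - 1.6999)/(7.7284*w^4 + 5.1708*w^3 - 16.8715*w^2 - 5.9334*w + 10.1761)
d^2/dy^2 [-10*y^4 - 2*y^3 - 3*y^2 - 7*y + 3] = -120*y^2 - 12*y - 6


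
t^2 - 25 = (t - 5)*(t + 5)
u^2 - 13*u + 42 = (u - 7)*(u - 6)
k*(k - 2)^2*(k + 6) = k^4 + 2*k^3 - 20*k^2 + 24*k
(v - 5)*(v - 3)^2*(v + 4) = v^4 - 7*v^3 - 5*v^2 + 111*v - 180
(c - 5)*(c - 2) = c^2 - 7*c + 10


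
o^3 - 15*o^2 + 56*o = o*(o - 8)*(o - 7)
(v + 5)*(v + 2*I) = v^2 + 5*v + 2*I*v + 10*I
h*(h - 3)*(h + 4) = h^3 + h^2 - 12*h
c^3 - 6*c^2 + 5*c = c*(c - 5)*(c - 1)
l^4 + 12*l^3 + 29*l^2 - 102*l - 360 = (l - 3)*(l + 4)*(l + 5)*(l + 6)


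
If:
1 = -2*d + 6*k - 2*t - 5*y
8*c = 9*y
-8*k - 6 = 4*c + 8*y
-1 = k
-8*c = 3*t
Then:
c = 9/50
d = -171/50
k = -1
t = -12/25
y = 4/25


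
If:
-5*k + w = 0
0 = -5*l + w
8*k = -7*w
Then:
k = 0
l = 0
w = 0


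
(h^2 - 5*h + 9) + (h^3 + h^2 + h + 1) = h^3 + 2*h^2 - 4*h + 10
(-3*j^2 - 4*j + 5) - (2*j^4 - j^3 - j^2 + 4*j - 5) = -2*j^4 + j^3 - 2*j^2 - 8*j + 10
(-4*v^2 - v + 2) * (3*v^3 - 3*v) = -12*v^5 - 3*v^4 + 18*v^3 + 3*v^2 - 6*v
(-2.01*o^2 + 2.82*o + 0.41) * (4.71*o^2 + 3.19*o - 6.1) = -9.4671*o^4 + 6.8703*o^3 + 23.1879*o^2 - 15.8941*o - 2.501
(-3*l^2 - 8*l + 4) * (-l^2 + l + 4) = 3*l^4 + 5*l^3 - 24*l^2 - 28*l + 16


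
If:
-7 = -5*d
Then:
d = 7/5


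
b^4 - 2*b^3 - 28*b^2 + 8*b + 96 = (b - 6)*(b - 2)*(b + 2)*(b + 4)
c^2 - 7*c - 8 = (c - 8)*(c + 1)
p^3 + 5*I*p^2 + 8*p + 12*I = (p - 2*I)*(p + I)*(p + 6*I)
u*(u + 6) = u^2 + 6*u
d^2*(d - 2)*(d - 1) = d^4 - 3*d^3 + 2*d^2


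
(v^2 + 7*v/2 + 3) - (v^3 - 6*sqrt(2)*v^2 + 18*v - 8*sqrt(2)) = -v^3 + v^2 + 6*sqrt(2)*v^2 - 29*v/2 + 3 + 8*sqrt(2)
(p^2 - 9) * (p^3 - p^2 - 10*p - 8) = p^5 - p^4 - 19*p^3 + p^2 + 90*p + 72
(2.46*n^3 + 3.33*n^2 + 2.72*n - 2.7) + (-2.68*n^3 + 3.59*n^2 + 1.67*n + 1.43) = -0.22*n^3 + 6.92*n^2 + 4.39*n - 1.27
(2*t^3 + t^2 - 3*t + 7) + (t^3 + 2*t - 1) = 3*t^3 + t^2 - t + 6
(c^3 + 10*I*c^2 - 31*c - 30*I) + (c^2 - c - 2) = c^3 + c^2 + 10*I*c^2 - 32*c - 2 - 30*I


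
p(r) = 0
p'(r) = 0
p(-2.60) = 0.00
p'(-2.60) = 0.00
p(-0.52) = 0.00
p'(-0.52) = 0.00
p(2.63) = 0.00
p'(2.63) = 0.00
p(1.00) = 0.00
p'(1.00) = 0.00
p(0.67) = 0.00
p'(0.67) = 0.00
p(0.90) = 0.00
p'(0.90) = 0.00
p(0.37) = 0.00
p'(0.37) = 0.00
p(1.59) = 0.00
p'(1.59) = 0.00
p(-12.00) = 0.00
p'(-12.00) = 0.00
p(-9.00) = 0.00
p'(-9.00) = 0.00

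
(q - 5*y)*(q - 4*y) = q^2 - 9*q*y + 20*y^2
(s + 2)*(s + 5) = s^2 + 7*s + 10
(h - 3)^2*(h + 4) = h^3 - 2*h^2 - 15*h + 36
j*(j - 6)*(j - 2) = j^3 - 8*j^2 + 12*j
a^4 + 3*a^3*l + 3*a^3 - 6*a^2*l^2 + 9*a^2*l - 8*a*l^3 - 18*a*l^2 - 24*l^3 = (a + 3)*(a - 2*l)*(a + l)*(a + 4*l)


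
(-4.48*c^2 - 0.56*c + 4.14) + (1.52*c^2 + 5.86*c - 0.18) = -2.96*c^2 + 5.3*c + 3.96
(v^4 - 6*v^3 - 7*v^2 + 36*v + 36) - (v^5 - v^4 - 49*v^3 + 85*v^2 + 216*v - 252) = -v^5 + 2*v^4 + 43*v^3 - 92*v^2 - 180*v + 288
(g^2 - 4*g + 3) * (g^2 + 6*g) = g^4 + 2*g^3 - 21*g^2 + 18*g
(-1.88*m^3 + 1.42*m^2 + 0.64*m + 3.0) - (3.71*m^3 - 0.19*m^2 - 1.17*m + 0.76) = -5.59*m^3 + 1.61*m^2 + 1.81*m + 2.24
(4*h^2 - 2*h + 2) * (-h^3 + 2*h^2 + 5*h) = -4*h^5 + 10*h^4 + 14*h^3 - 6*h^2 + 10*h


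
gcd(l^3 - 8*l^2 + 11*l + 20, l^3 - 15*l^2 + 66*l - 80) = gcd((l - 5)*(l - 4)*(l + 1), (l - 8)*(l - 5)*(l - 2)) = l - 5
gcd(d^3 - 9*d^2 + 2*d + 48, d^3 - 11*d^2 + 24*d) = d^2 - 11*d + 24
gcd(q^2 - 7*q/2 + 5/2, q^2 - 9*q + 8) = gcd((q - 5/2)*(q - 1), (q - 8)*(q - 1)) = q - 1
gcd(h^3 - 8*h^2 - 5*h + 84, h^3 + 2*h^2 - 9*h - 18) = h + 3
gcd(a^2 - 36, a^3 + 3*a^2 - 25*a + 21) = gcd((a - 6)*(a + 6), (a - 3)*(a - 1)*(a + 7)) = 1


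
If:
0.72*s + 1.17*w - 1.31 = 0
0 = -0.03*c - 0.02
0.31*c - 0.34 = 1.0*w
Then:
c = -0.67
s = 2.71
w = -0.55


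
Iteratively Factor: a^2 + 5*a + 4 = (a + 4)*(a + 1)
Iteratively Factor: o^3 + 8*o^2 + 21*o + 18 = (o + 3)*(o^2 + 5*o + 6) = (o + 3)^2*(o + 2)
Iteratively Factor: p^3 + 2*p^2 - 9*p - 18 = (p + 3)*(p^2 - p - 6) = (p + 2)*(p + 3)*(p - 3)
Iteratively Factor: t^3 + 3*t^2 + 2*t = (t + 1)*(t^2 + 2*t) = t*(t + 1)*(t + 2)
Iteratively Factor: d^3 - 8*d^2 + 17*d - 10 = (d - 1)*(d^2 - 7*d + 10) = (d - 2)*(d - 1)*(d - 5)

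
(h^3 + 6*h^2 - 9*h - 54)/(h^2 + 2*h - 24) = (h^2 - 9)/(h - 4)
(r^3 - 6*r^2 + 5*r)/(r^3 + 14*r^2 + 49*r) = (r^2 - 6*r + 5)/(r^2 + 14*r + 49)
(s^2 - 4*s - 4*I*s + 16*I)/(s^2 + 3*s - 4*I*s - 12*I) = (s - 4)/(s + 3)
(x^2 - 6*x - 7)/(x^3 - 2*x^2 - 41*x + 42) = (x + 1)/(x^2 + 5*x - 6)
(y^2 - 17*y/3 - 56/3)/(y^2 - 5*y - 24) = (y + 7/3)/(y + 3)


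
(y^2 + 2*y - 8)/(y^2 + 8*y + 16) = (y - 2)/(y + 4)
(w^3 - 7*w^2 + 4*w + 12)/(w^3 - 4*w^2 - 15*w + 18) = (w^2 - w - 2)/(w^2 + 2*w - 3)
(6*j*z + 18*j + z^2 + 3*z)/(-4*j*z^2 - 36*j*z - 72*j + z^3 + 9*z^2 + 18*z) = (6*j + z)/(-4*j*z - 24*j + z^2 + 6*z)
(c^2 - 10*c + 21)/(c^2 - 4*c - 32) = (-c^2 + 10*c - 21)/(-c^2 + 4*c + 32)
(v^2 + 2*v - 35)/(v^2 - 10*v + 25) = (v + 7)/(v - 5)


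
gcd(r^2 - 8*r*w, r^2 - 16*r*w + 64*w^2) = r - 8*w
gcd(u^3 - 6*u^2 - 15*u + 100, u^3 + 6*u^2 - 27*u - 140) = u^2 - u - 20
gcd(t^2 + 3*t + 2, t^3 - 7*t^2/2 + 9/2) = t + 1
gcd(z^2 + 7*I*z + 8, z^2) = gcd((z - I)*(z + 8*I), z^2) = 1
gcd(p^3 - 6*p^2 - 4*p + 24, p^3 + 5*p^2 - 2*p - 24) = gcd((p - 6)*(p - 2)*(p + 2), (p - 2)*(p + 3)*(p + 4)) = p - 2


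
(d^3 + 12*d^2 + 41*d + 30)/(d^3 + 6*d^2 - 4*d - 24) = (d^2 + 6*d + 5)/(d^2 - 4)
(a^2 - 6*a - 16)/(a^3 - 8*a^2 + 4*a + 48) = (a - 8)/(a^2 - 10*a + 24)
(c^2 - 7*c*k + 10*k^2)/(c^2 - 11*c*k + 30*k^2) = (c - 2*k)/(c - 6*k)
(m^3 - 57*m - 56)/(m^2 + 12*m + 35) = (m^2 - 7*m - 8)/(m + 5)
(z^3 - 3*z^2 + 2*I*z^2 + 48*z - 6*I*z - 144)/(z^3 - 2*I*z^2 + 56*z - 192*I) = (z - 3)/(z - 4*I)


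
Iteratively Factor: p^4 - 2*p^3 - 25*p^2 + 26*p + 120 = (p + 2)*(p^3 - 4*p^2 - 17*p + 60) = (p - 3)*(p + 2)*(p^2 - p - 20) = (p - 5)*(p - 3)*(p + 2)*(p + 4)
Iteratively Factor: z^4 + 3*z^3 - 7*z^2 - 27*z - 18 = (z + 1)*(z^3 + 2*z^2 - 9*z - 18) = (z + 1)*(z + 3)*(z^2 - z - 6) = (z + 1)*(z + 2)*(z + 3)*(z - 3)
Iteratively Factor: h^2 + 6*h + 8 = (h + 2)*(h + 4)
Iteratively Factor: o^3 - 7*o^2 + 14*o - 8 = (o - 4)*(o^2 - 3*o + 2) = (o - 4)*(o - 1)*(o - 2)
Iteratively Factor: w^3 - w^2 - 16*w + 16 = (w - 4)*(w^2 + 3*w - 4) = (w - 4)*(w + 4)*(w - 1)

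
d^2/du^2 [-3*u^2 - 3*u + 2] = -6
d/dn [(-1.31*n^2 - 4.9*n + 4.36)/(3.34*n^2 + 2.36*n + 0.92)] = (13.2744*n^2 - 31.5352*n - 14.7976)/(11.1556*n^4 + 15.7648*n^3 + 11.7152*n^2 + 4.3424*n + 0.8464)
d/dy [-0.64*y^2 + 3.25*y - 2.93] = 3.25 - 1.28*y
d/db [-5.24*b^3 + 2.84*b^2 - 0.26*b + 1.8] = -15.72*b^2 + 5.68*b - 0.26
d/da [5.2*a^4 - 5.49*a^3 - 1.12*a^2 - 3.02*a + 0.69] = 20.8*a^3 - 16.47*a^2 - 2.24*a - 3.02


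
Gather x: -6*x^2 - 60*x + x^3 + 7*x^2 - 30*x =x^3 + x^2 - 90*x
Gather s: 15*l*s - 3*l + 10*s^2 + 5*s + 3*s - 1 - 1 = -3*l + 10*s^2 + s*(15*l + 8) - 2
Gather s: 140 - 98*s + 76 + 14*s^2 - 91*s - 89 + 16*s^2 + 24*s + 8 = 30*s^2 - 165*s + 135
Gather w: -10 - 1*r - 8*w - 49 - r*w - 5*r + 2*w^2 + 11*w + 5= -6*r + 2*w^2 + w*(3 - r) - 54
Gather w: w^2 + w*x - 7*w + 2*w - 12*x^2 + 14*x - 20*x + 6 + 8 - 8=w^2 + w*(x - 5) - 12*x^2 - 6*x + 6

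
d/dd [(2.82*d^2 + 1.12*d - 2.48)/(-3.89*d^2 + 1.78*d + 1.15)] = (9.3764*d^2 - 12.8084*d + 5.7024)/(15.1321*d^4 - 13.8484*d^3 - 5.7786*d^2 + 4.094*d + 1.3225)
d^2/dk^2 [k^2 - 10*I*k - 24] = 2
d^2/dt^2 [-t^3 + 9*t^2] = 18 - 6*t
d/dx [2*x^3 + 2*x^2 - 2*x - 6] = 6*x^2 + 4*x - 2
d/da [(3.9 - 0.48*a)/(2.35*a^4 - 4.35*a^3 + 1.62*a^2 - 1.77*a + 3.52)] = (3.384*a^4 - 40.836*a^3 + 51.6726*a^2 - 12.636*a + 5.2134)/(5.5225*a^8 - 20.445*a^7 + 26.5365*a^6 - 22.413*a^5 + 34.5674*a^4 - 36.3588*a^3 + 14.5377*a^2 - 12.4608*a + 12.3904)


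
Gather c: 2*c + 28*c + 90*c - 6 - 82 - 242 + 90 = 120*c - 240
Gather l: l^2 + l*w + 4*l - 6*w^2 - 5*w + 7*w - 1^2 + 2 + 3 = l^2 + l*(w + 4) - 6*w^2 + 2*w + 4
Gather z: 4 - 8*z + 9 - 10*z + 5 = 18 - 18*z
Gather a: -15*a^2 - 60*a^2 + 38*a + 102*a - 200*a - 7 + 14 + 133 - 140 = -75*a^2 - 60*a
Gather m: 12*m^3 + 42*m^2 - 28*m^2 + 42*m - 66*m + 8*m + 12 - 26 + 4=12*m^3 + 14*m^2 - 16*m - 10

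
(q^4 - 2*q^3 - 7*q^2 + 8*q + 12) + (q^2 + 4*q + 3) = q^4 - 2*q^3 - 6*q^2 + 12*q + 15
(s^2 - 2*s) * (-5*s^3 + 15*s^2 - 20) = -5*s^5 + 25*s^4 - 30*s^3 - 20*s^2 + 40*s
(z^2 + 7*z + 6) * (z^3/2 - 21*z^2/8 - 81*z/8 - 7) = z^5/2 + 7*z^4/8 - 51*z^3/2 - 749*z^2/8 - 439*z/4 - 42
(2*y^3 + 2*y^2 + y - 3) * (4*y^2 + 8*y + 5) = 8*y^5 + 24*y^4 + 30*y^3 + 6*y^2 - 19*y - 15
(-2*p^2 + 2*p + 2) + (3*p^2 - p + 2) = p^2 + p + 4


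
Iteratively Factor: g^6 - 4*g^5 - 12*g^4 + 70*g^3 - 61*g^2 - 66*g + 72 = (g - 3)*(g^5 - g^4 - 15*g^3 + 25*g^2 + 14*g - 24) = (g - 3)*(g + 4)*(g^4 - 5*g^3 + 5*g^2 + 5*g - 6) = (g - 3)*(g - 2)*(g + 4)*(g^3 - 3*g^2 - g + 3) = (g - 3)*(g - 2)*(g - 1)*(g + 4)*(g^2 - 2*g - 3) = (g - 3)*(g - 2)*(g - 1)*(g + 1)*(g + 4)*(g - 3)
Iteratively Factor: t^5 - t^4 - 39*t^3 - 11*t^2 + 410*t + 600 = (t - 5)*(t^4 + 4*t^3 - 19*t^2 - 106*t - 120) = (t - 5)*(t + 4)*(t^3 - 19*t - 30) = (t - 5)*(t + 2)*(t + 4)*(t^2 - 2*t - 15) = (t - 5)^2*(t + 2)*(t + 4)*(t + 3)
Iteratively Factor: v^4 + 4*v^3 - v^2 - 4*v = (v)*(v^3 + 4*v^2 - v - 4) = v*(v + 4)*(v^2 - 1) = v*(v - 1)*(v + 4)*(v + 1)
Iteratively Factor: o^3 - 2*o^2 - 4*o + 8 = (o + 2)*(o^2 - 4*o + 4) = (o - 2)*(o + 2)*(o - 2)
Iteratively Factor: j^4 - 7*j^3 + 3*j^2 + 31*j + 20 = (j - 5)*(j^3 - 2*j^2 - 7*j - 4) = (j - 5)*(j + 1)*(j^2 - 3*j - 4) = (j - 5)*(j - 4)*(j + 1)*(j + 1)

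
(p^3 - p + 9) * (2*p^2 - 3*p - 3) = 2*p^5 - 3*p^4 - 5*p^3 + 21*p^2 - 24*p - 27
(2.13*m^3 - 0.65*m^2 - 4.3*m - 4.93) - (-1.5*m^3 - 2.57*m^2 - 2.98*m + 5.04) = 3.63*m^3 + 1.92*m^2 - 1.32*m - 9.97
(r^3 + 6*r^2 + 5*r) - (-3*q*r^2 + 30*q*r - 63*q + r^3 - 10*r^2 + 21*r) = 3*q*r^2 - 30*q*r + 63*q + 16*r^2 - 16*r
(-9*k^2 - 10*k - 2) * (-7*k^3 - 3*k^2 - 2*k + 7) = 63*k^5 + 97*k^4 + 62*k^3 - 37*k^2 - 66*k - 14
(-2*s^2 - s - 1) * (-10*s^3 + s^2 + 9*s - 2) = 20*s^5 + 8*s^4 - 9*s^3 - 6*s^2 - 7*s + 2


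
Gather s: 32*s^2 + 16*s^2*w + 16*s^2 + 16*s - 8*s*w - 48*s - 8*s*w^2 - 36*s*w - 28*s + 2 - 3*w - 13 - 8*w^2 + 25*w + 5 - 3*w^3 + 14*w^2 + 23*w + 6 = s^2*(16*w + 48) + s*(-8*w^2 - 44*w - 60) - 3*w^3 + 6*w^2 + 45*w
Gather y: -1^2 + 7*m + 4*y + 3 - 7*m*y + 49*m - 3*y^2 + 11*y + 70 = 56*m - 3*y^2 + y*(15 - 7*m) + 72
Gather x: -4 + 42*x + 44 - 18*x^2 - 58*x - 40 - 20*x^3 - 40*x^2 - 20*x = -20*x^3 - 58*x^2 - 36*x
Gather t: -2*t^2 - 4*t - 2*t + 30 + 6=-2*t^2 - 6*t + 36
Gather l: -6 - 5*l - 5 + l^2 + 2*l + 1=l^2 - 3*l - 10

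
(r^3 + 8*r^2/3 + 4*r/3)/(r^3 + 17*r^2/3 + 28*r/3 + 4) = r/(r + 3)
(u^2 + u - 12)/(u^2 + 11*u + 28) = (u - 3)/(u + 7)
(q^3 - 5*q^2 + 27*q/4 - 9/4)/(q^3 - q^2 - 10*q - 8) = (-q^3 + 5*q^2 - 27*q/4 + 9/4)/(-q^3 + q^2 + 10*q + 8)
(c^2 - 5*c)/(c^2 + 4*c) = (c - 5)/(c + 4)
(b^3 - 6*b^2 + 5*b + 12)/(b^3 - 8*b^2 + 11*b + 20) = (b - 3)/(b - 5)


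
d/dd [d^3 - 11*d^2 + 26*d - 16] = 3*d^2 - 22*d + 26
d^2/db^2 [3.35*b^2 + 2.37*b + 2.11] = 6.70000000000000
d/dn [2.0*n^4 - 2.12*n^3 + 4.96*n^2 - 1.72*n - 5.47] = 8.0*n^3 - 6.36*n^2 + 9.92*n - 1.72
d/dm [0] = 0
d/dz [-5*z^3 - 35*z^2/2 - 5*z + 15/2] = -15*z^2 - 35*z - 5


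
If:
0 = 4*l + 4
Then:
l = -1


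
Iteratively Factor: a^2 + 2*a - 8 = (a - 2)*(a + 4)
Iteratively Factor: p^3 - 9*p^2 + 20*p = (p - 5)*(p^2 - 4*p) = (p - 5)*(p - 4)*(p)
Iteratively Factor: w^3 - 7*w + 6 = (w - 1)*(w^2 + w - 6) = (w - 2)*(w - 1)*(w + 3)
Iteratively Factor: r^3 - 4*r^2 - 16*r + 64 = (r - 4)*(r^2 - 16) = (r - 4)*(r + 4)*(r - 4)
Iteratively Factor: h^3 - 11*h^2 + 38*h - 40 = (h - 2)*(h^2 - 9*h + 20) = (h - 4)*(h - 2)*(h - 5)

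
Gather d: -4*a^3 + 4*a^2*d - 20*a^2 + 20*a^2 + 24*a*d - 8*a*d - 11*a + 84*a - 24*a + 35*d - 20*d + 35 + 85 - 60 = -4*a^3 + 49*a + d*(4*a^2 + 16*a + 15) + 60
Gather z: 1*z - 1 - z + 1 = 0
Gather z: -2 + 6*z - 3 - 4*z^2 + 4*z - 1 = -4*z^2 + 10*z - 6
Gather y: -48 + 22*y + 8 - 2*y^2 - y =-2*y^2 + 21*y - 40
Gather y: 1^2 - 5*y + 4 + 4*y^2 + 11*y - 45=4*y^2 + 6*y - 40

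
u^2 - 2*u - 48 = (u - 8)*(u + 6)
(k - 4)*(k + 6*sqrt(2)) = k^2 - 4*k + 6*sqrt(2)*k - 24*sqrt(2)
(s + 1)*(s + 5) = s^2 + 6*s + 5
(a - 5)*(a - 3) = a^2 - 8*a + 15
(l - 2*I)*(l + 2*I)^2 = l^3 + 2*I*l^2 + 4*l + 8*I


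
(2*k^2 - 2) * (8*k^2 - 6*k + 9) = 16*k^4 - 12*k^3 + 2*k^2 + 12*k - 18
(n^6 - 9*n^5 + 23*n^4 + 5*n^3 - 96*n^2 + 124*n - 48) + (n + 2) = n^6 - 9*n^5 + 23*n^4 + 5*n^3 - 96*n^2 + 125*n - 46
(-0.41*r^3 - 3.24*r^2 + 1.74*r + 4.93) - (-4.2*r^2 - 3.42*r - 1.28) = -0.41*r^3 + 0.96*r^2 + 5.16*r + 6.21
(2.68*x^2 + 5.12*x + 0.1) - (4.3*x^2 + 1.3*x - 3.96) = -1.62*x^2 + 3.82*x + 4.06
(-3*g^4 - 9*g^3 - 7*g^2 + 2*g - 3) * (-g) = 3*g^5 + 9*g^4 + 7*g^3 - 2*g^2 + 3*g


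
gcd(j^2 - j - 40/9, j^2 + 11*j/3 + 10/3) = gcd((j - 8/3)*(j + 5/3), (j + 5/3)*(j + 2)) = j + 5/3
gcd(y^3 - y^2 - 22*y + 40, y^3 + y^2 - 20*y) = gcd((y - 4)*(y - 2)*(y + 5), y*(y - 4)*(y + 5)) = y^2 + y - 20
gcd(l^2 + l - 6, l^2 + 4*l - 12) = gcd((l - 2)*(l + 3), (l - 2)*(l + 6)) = l - 2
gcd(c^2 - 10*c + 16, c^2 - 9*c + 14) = c - 2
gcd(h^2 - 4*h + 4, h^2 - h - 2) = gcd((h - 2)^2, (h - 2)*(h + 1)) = h - 2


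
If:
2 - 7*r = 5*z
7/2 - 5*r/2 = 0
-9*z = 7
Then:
No Solution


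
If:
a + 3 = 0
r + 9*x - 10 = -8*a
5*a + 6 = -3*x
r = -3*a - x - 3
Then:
No Solution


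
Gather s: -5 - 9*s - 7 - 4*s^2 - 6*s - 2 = -4*s^2 - 15*s - 14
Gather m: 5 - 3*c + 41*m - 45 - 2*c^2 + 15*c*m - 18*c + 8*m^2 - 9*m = -2*c^2 - 21*c + 8*m^2 + m*(15*c + 32) - 40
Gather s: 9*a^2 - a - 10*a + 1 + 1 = 9*a^2 - 11*a + 2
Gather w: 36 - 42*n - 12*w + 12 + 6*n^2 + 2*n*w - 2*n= 6*n^2 - 44*n + w*(2*n - 12) + 48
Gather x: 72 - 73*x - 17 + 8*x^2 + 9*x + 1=8*x^2 - 64*x + 56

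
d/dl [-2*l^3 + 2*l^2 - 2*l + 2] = -6*l^2 + 4*l - 2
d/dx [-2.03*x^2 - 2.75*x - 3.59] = -4.06*x - 2.75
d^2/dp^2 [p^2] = 2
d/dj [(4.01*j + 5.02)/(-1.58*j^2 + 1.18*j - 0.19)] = (6.3358*j^2 + 15.8632*j - 6.6855)/(2.4964*j^4 - 3.7288*j^3 + 1.9928*j^2 - 0.4484*j + 0.0361)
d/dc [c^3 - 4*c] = 3*c^2 - 4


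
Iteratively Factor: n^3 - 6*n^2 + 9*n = (n - 3)*(n^2 - 3*n) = n*(n - 3)*(n - 3)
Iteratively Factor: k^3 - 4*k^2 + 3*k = (k - 3)*(k^2 - k) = k*(k - 3)*(k - 1)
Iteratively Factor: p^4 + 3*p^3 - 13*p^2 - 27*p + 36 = (p + 4)*(p^3 - p^2 - 9*p + 9) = (p - 3)*(p + 4)*(p^2 + 2*p - 3) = (p - 3)*(p - 1)*(p + 4)*(p + 3)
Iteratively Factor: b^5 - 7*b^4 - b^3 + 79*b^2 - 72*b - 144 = (b - 3)*(b^4 - 4*b^3 - 13*b^2 + 40*b + 48) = (b - 4)*(b - 3)*(b^3 - 13*b - 12) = (b - 4)*(b - 3)*(b + 3)*(b^2 - 3*b - 4) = (b - 4)^2*(b - 3)*(b + 3)*(b + 1)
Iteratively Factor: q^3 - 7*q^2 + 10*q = (q - 5)*(q^2 - 2*q) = (q - 5)*(q - 2)*(q)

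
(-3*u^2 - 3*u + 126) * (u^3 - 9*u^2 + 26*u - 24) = -3*u^5 + 24*u^4 + 75*u^3 - 1140*u^2 + 3348*u - 3024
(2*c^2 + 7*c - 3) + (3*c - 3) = 2*c^2 + 10*c - 6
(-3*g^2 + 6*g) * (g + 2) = -3*g^3 + 12*g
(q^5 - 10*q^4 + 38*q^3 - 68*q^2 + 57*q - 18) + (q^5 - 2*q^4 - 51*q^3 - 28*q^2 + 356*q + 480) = 2*q^5 - 12*q^4 - 13*q^3 - 96*q^2 + 413*q + 462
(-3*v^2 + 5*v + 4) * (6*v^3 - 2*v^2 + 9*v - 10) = -18*v^5 + 36*v^4 - 13*v^3 + 67*v^2 - 14*v - 40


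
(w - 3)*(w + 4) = w^2 + w - 12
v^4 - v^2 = v^2*(v - 1)*(v + 1)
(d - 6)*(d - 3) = d^2 - 9*d + 18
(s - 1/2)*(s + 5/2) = s^2 + 2*s - 5/4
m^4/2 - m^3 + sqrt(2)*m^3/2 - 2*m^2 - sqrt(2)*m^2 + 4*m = m*(m/2 + sqrt(2))*(m - 2)*(m - sqrt(2))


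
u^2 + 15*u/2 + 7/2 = (u + 1/2)*(u + 7)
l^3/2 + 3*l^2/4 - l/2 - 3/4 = (l/2 + 1/2)*(l - 1)*(l + 3/2)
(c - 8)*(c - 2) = c^2 - 10*c + 16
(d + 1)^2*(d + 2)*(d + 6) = d^4 + 10*d^3 + 29*d^2 + 32*d + 12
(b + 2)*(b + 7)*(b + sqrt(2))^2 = b^4 + 2*sqrt(2)*b^3 + 9*b^3 + 16*b^2 + 18*sqrt(2)*b^2 + 18*b + 28*sqrt(2)*b + 28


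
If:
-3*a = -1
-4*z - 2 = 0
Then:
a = 1/3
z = -1/2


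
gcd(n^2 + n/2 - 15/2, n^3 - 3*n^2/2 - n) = 1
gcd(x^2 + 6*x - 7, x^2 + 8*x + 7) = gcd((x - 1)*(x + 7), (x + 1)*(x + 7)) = x + 7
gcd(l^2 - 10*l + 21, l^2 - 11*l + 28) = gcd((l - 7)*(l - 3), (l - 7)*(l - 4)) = l - 7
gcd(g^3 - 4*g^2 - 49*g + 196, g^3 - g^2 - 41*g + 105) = g + 7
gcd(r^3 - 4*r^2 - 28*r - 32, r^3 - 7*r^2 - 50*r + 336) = r - 8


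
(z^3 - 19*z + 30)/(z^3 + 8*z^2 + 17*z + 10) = (z^2 - 5*z + 6)/(z^2 + 3*z + 2)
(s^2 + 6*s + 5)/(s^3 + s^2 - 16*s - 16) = (s + 5)/(s^2 - 16)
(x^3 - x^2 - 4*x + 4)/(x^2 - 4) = x - 1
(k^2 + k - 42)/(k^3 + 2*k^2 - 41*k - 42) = 1/(k + 1)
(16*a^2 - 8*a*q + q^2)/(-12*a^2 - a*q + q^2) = (-4*a + q)/(3*a + q)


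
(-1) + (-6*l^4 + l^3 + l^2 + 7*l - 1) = -6*l^4 + l^3 + l^2 + 7*l - 2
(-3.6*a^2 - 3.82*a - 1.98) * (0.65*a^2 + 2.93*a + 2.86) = -2.34*a^4 - 13.031*a^3 - 22.7756*a^2 - 16.7266*a - 5.6628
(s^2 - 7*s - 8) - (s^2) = -7*s - 8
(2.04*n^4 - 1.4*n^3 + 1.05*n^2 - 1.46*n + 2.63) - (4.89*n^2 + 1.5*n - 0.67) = 2.04*n^4 - 1.4*n^3 - 3.84*n^2 - 2.96*n + 3.3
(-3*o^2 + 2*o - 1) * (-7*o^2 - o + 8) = 21*o^4 - 11*o^3 - 19*o^2 + 17*o - 8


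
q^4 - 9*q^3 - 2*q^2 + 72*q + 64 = (q - 8)*(q - 4)*(q + 1)*(q + 2)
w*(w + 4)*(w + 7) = w^3 + 11*w^2 + 28*w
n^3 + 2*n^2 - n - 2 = (n - 1)*(n + 1)*(n + 2)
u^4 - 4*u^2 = u^2*(u - 2)*(u + 2)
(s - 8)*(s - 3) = s^2 - 11*s + 24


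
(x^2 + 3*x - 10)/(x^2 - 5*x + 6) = (x + 5)/(x - 3)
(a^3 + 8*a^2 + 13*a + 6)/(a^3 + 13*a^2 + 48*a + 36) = (a + 1)/(a + 6)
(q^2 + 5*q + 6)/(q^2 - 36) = (q^2 + 5*q + 6)/(q^2 - 36)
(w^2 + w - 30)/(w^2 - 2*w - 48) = (w - 5)/(w - 8)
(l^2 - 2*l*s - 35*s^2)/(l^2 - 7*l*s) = (l + 5*s)/l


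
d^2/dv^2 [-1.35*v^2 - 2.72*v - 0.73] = -2.70000000000000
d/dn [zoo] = 0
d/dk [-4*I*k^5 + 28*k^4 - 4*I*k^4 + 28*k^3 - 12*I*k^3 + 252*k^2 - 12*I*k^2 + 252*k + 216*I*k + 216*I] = -20*I*k^4 + k^3*(112 - 16*I) + k^2*(84 - 36*I) + k*(504 - 24*I) + 252 + 216*I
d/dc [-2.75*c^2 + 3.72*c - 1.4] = 3.72 - 5.5*c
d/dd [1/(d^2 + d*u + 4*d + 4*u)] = (-2*d - u - 4)/(d^2 + d*u + 4*d + 4*u)^2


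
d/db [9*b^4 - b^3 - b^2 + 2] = b*(36*b^2 - 3*b - 2)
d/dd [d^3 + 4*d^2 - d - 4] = 3*d^2 + 8*d - 1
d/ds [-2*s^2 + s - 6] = 1 - 4*s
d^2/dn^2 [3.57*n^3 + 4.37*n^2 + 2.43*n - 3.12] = 21.42*n + 8.74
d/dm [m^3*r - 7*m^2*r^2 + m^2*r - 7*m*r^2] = r*(3*m^2 - 14*m*r + 2*m - 7*r)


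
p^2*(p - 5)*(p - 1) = p^4 - 6*p^3 + 5*p^2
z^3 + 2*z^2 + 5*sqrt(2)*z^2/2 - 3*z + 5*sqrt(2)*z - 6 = (z + 2)*(z - sqrt(2)/2)*(z + 3*sqrt(2))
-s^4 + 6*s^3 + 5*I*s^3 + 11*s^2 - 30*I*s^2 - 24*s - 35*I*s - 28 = (s - 7)*(s - 4*I)*(I*s + 1)*(I*s + I)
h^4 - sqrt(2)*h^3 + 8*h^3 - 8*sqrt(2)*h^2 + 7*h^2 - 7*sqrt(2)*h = h*(h + 1)*(h + 7)*(h - sqrt(2))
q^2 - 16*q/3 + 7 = (q - 3)*(q - 7/3)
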